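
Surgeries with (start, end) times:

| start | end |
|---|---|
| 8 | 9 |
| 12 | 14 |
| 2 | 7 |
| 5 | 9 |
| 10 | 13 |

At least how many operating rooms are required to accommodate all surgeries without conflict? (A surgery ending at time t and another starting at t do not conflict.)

2

Count concurrent intervals with a sweep; the peak is the room count.
Events (time:±→running): 2:+→1 5:+→2 … peak 2.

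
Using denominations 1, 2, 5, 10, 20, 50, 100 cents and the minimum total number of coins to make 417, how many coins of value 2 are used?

Greedy: take as many of the largest coin as possible, then repeat with the remainder.
417 = 4×100 + 1×10 + 1×5 + 1×2
Count of 2: 1

1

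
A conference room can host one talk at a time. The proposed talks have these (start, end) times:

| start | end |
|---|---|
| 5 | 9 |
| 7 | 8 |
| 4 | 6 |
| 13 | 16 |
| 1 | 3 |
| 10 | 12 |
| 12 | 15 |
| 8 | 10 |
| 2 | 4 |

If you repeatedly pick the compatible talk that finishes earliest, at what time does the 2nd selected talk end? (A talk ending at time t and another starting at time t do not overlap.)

6

By end time: (1,3), (2,4), (4,6), (7,8), (5,9), (8,10), (10,12), (12,15), (13,16).
Pick (1,3); next start ≥ 3 → (4,6); next start ≥ 6 → (7,8); next start ≥ 8 → (8,10); next start ≥ 10 → (10,12); next start ≥ 12 → (12,15).
Selected: (1,3) (4,6) (7,8) (8,10) (10,12) (12,15)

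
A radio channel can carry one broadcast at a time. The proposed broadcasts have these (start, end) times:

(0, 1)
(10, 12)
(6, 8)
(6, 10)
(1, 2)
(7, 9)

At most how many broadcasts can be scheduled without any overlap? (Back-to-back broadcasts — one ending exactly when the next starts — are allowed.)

4

Order by finish time; keep every interval that doesn't clash with the previous kept one.
Sorted by end: (0,1)  (1,2)  (6,8)  (7,9)  (6,10)  (10,12)
take (0,1); take (1,2); take (6,8); skip (7,9); take (10,12).
Selected 4 broadcasts.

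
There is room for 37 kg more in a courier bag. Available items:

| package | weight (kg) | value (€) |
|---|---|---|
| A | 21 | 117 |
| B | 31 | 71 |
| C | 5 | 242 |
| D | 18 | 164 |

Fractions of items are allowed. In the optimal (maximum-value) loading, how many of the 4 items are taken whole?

Greedy by value/weight ratio, highest first.
Ratios (sorted): C 48.40, D 9.11, A 5.57, B 2.29
take C (5 @ 242); take D (18 @ 164); take 14/21 of A → 78.00. Capacity used 37/37.
2 item(s) taken whole; one partial (take 14/21 of A).

2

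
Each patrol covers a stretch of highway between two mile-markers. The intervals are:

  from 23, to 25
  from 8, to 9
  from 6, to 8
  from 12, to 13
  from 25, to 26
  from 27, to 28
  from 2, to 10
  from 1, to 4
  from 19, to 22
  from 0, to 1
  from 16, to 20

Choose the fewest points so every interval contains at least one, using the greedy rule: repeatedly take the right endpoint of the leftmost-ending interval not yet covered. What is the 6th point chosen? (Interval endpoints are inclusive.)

28

Sorted: [0,1] [1,4] [6,8] [8,9] [2,10] [12,13] [16,20] [19,22] [23,25] [25,26] [27,28]
{[0,1],[1,4]} hit by 1; {[6,8],[8,9],[2,10]} hit by 8; {[12,13]} hit by 13; {[16,20],[19,22]} hit by 20; {[23,25],[25,26]} hit by 25; {[27,28]} hit by 28.
Points: 1, 8, 13, 20, 25, 28 (6 total).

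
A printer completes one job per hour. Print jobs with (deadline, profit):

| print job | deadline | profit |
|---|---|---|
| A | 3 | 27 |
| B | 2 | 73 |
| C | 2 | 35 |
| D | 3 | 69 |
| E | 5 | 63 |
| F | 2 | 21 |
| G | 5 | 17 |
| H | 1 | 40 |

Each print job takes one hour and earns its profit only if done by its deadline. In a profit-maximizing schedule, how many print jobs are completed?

5

Take jobs in profit order; each goes to the latest open slot no later than its deadline.
By profit: B(d2,73), D(d3,69), E(d5,63), H(d1,40), C(d2,35), A(d3,27), F(d2,21), G(d5,17)
B→slot 2; D→slot 3; E→slot 5; H→slot 1; C skipped; A skipped; F skipped; G→slot 4.
5 of 8 scheduled.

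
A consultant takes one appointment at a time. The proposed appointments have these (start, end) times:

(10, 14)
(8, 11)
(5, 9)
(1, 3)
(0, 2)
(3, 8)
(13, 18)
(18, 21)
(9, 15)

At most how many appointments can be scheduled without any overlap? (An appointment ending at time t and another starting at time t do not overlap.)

5

Sorted by end: (0,2)  (1,3)  (3,8)  (5,9)  (8,11)  (10,14)  (9,15)  (13,18)  (18,21)
take (0,2); skip (1,3); take (3,8); take (8,11); skip (10,14); take (13,18); take (18,21).
Selected 5 appointments.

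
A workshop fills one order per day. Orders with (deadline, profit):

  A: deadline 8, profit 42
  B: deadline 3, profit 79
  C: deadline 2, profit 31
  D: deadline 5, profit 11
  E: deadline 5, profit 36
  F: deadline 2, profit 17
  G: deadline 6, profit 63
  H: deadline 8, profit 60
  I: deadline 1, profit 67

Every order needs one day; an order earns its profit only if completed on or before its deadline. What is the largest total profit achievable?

Sort by profit descending; place each in the latest free slot ≤ its deadline.
Profit order: B=79 I=67 G=63 H=60 A=42 E=36 C=31 F=17 D=11
Assign: B→slot 3, I→slot 1, G→slot 6, H→slot 8, A→slot 7, E→slot 5, C→slot 2, F skipped, D→slot 4.
Slots: [1:I] [2:C] [3:B] [4:D] [5:E] [6:G] [7:A] [8:H]
Profit = 67 + 31 + 79 + 11 + 36 + 63 + 42 + 60 = 389

389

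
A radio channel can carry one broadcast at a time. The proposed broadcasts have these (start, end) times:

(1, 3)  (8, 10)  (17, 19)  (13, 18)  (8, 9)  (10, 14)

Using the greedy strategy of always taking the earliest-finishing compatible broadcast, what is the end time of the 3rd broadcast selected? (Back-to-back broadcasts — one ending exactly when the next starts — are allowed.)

By end time: (1,3), (8,9), (8,10), (10,14), (13,18), (17,19).
Pick (1,3); next start ≥ 3 → (8,9); next start ≥ 9 → (10,14); next start ≥ 14 → (17,19).
Selected: (1,3) (8,9) (10,14) (17,19)

14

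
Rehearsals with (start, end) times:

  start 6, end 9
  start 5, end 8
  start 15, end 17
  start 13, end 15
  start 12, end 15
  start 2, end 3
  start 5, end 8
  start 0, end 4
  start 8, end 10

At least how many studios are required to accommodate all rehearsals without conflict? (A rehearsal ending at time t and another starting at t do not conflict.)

3

Count concurrent intervals with a sweep; the peak is the room count.
starts: [0, 2, 5, 5, 6, 8, 12, 13, 15]
ends:   [3, 4, 8, 8, 9, 10, 15, 15, 17]
s0→1 s2→2 e3→1 e4→0 s5→1 s5→2 s6→3  — peak 3.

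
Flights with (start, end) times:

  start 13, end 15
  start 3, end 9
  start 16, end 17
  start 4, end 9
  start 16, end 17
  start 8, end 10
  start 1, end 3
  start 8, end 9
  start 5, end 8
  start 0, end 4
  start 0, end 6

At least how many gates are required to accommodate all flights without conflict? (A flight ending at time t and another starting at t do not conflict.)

4

The answer is the maximum number of intervals overlapping at any instant.
starts: [0, 0, 1, 3, 4, 5, 8, 8, 13, 16, 16]
ends:   [3, 4, 6, 8, 9, 9, 9, 10, 15, 17, 17]
s0→1 s0→2 s1→3 e3→2 s3→3 e4→2 s4→3 s5→4  — peak 4.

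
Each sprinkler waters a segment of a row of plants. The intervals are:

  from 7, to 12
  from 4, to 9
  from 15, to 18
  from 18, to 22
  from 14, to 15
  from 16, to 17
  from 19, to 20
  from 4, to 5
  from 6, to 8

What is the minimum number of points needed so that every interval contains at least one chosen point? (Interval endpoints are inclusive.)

5

By right end: [4,5]  [6,8]  [4,9]  [7,12]  [14,15]  [16,17]  [15,18]  [19,20]  [18,22]
[4,5] uncovered → point at 5; [6,8] uncovered → point at 8; [14,15] uncovered → point at 15; [16,17] uncovered → point at 17; [19,20] uncovered → point at 20.
Points: 5, 8, 15, 17, 20 (5 total).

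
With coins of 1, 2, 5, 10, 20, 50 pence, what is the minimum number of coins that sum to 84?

5

84 − 1×50→34 − 1×20→14 − 1×10→4 − 2×2→0
Total coins = 1 + 1 + 1 + 2 = 5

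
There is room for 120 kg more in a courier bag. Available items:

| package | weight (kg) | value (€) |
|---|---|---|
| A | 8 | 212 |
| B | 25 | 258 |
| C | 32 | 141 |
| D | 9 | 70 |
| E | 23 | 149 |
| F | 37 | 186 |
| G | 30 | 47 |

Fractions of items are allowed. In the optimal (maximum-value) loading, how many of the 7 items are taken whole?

5

Greedy by value/weight ratio, highest first.
Ratios (sorted): A 26.50, B 10.32, D 7.78, E 6.48, F 5.03, C 4.41, G 1.57
take A (8 @ 212); take B (25 @ 258); take D (9 @ 70); take E (23 @ 149); take F (37 @ 186); take 18/32 of C → 79.31. Capacity used 120/120.
5 item(s) taken whole; one partial (take 18/32 of C).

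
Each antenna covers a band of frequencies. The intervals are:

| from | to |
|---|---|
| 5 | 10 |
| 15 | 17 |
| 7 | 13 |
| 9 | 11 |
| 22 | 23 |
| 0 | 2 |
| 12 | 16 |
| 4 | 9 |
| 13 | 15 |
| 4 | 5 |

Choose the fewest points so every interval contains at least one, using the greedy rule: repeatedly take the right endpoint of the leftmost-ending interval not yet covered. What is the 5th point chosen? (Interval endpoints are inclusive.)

23

Sorted: [0,2] [4,5] [4,9] [5,10] [9,11] [7,13] [13,15] [12,16] [15,17] [22,23]
{[0,2]} hit by 2; {[4,5],[4,9],[5,10]} hit by 5; {[9,11],[7,13]} hit by 11; {[13,15],[12,16],[15,17]} hit by 15; {[22,23]} hit by 23.
Points: 2, 5, 11, 15, 23 (5 total).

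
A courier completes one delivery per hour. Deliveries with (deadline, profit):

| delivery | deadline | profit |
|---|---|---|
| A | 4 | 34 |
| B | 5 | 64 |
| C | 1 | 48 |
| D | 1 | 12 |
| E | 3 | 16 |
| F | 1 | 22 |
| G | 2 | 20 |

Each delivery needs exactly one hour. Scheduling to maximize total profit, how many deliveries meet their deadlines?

5

Sort by profit descending; place each in the latest free slot ≤ its deadline.
By profit: B(d5,64), C(d1,48), A(d4,34), F(d1,22), G(d2,20), E(d3,16), D(d1,12)
B→slot 5; C→slot 1; A→slot 4; F skipped; G→slot 2; E→slot 3; D skipped.
5 of 7 scheduled.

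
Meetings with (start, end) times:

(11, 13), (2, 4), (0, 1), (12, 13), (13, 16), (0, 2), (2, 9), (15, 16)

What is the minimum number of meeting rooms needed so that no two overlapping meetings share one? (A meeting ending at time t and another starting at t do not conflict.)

2

Count concurrent intervals with a sweep; the peak is the room count.
Events (time:±→running): 0:+→1 0:+→2 … peak 2.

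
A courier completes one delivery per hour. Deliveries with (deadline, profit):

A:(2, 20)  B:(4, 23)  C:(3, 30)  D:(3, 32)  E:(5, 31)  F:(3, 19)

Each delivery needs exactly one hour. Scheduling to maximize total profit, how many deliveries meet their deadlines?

Take jobs in profit order; each goes to the latest open slot no later than its deadline.
By profit: D(d3,32), E(d5,31), C(d3,30), B(d4,23), A(d2,20), F(d3,19)
D→slot 3; E→slot 5; C→slot 2; B→slot 4; A→slot 1; F skipped.
5 of 6 scheduled.

5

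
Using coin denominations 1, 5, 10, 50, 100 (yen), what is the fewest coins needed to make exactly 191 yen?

191 − 1×100→91 − 1×50→41 − 4×10→1 − 1×1→0
Total coins = 1 + 1 + 4 + 1 = 7

7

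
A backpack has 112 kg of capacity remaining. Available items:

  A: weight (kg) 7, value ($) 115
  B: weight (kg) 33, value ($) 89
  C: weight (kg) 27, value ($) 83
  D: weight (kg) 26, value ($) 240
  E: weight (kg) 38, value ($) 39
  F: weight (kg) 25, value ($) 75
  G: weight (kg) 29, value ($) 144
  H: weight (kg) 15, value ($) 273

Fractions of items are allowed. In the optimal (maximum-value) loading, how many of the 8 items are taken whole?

Greedy by value/weight ratio, highest first.
Order: H (273/15=18.20) > A (115/7=16.43) > D (240/26=9.23) > G (144/29=4.97) > C (83/27=3.07) > F (75/25=3.00) > B (89/33=2.70) > E (39/38=1.03)
Fill: take H (15 @ 273) → take A (7 @ 115) → take D (26 @ 240) → take G (29 @ 144) → take C (27 @ 83) → take 8/25 of F → 24.00; 112/112 used.
5 item(s) taken whole; one partial (take 8/25 of F).

5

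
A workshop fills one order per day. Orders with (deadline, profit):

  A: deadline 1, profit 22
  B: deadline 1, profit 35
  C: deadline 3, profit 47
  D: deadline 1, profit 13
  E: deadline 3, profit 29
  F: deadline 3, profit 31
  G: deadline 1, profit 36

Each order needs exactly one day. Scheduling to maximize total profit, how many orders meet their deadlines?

By profit: C(d3,47), G(d1,36), B(d1,35), F(d3,31), E(d3,29), A(d1,22), D(d1,13)
C→slot 3; G→slot 1; B skipped; F→slot 2; E skipped; A skipped; D skipped.
3 of 7 scheduled.

3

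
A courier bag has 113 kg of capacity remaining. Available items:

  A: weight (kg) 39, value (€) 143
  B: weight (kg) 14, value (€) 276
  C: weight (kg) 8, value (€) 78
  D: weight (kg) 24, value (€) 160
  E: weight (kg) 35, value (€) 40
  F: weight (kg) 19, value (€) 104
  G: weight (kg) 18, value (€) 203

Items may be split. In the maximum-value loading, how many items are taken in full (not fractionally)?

Sort by value per unit weight and fill in that order.
Order: B (276/14=19.71) > G (203/18=11.28) > C (78/8=9.75) > D (160/24=6.67) > F (104/19=5.47) > A (143/39=3.67) > E (40/35=1.14)
Fill: take B (14 @ 276) → take G (18 @ 203) → take C (8 @ 78) → take D (24 @ 160) → take F (19 @ 104) → take 30/39 of A → 110.00; 113/113 used.
5 item(s) taken whole; one partial (take 30/39 of A).

5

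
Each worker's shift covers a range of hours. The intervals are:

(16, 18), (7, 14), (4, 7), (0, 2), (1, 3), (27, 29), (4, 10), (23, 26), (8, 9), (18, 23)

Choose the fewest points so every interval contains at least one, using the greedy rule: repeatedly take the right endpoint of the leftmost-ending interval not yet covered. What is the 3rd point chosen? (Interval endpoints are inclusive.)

9

By right end: [0,2]  [1,3]  [4,7]  [8,9]  [4,10]  [7,14]  [16,18]  [18,23]  [23,26]  [27,29]
[0,2] uncovered → point at 2; [4,7] uncovered → point at 7; [8,9] uncovered → point at 9; [16,18] uncovered → point at 18; [23,26] uncovered → point at 26; [27,29] uncovered → point at 29.
Points: 2, 7, 9, 18, 26, 29 (6 total).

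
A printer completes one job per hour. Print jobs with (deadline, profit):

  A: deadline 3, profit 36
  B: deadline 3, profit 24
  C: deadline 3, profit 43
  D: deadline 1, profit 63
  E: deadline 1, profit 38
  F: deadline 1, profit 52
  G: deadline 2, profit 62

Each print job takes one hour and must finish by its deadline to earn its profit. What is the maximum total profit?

Sort by profit descending; place each in the latest free slot ≤ its deadline.
By profit: D(d1,63), G(d2,62), F(d1,52), C(d3,43), E(d1,38), A(d3,36), B(d3,24)
D→slot 1; G→slot 2; F skipped; C→slot 3; E skipped; A skipped; B skipped.
Profit = 63 + 62 + 43 = 168

168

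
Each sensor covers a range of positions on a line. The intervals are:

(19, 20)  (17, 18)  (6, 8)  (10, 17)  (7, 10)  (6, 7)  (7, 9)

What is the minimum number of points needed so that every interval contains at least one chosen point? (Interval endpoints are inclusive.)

3

By right end: [6,7]  [6,8]  [7,9]  [7,10]  [10,17]  [17,18]  [19,20]
[6,7] uncovered → point at 7; [10,17] uncovered → point at 17; [19,20] uncovered → point at 20.
Points: 7, 17, 20 (3 total).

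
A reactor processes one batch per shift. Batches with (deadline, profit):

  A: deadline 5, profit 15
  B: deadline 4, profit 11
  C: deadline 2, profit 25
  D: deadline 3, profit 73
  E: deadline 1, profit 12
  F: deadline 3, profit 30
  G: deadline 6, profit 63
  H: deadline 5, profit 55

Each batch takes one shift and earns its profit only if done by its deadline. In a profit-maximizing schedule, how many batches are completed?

6

Sort by profit descending; place each in the latest free slot ≤ its deadline.
By profit: D(d3,73), G(d6,63), H(d5,55), F(d3,30), C(d2,25), A(d5,15), E(d1,12), B(d4,11)
D→slot 3; G→slot 6; H→slot 5; F→slot 2; C→slot 1; A→slot 4; E skipped; B skipped.
6 of 8 scheduled.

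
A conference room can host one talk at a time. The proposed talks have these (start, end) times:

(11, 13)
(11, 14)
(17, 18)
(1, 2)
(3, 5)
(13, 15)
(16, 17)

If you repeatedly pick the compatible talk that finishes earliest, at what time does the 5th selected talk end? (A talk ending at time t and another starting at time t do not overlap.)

By end time: (1,2), (3,5), (11,13), (11,14), (13,15), (16,17), (17,18).
Pick (1,2); next start ≥ 2 → (3,5); next start ≥ 5 → (11,13); next start ≥ 13 → (13,15); next start ≥ 15 → (16,17); next start ≥ 17 → (17,18).
Selected: (1,2) (3,5) (11,13) (13,15) (16,17) (17,18)

17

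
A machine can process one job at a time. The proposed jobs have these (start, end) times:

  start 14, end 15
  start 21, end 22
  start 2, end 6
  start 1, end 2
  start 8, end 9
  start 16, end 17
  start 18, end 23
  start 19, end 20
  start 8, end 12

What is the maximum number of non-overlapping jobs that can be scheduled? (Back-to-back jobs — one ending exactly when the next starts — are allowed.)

Greedy by earliest finish: after sorting by end time, pick each interval compatible with the last pick.
By end time: (1,2), (2,6), (8,9), (8,12), (14,15), (16,17), (19,20), (21,22), (18,23).
Pick (1,2); next start ≥ 2 → (2,6); next start ≥ 6 → (8,9); next start ≥ 9 → (14,15); next start ≥ 15 → (16,17); next start ≥ 17 → (19,20); next start ≥ 20 → (21,22).
Selected 7 jobs.

7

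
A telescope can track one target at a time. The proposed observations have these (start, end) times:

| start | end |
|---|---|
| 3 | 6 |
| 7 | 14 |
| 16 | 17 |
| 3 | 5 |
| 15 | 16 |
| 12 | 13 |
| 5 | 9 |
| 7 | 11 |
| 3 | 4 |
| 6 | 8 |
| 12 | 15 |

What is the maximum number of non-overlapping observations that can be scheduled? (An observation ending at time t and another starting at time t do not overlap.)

5

Sort by end time and greedily take each interval whose start is ≥ the last chosen end.
Sorted by end: (3,4)  (3,5)  (3,6)  (6,8)  (5,9)  (7,11)  (12,13)  (7,14)  (12,15)  (15,16)  (16,17)
take (3,4); take (6,8); take (12,13); skip (7,14); take (15,16); take (16,17).
Selected 5 observations.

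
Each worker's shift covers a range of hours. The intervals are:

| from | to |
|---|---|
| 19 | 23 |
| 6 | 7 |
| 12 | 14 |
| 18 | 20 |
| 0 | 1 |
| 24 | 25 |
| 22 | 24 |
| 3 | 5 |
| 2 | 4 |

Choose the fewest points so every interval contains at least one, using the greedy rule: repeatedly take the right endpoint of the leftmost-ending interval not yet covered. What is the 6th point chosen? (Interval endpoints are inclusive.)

Sorted: [0,1] [2,4] [3,5] [6,7] [12,14] [18,20] [19,23] [22,24] [24,25]
{[0,1]} hit by 1; {[2,4],[3,5]} hit by 4; {[6,7]} hit by 7; {[12,14]} hit by 14; {[18,20],[19,23]} hit by 20; {[22,24],[24,25]} hit by 24.
Points: 1, 4, 7, 14, 20, 24 (6 total).

24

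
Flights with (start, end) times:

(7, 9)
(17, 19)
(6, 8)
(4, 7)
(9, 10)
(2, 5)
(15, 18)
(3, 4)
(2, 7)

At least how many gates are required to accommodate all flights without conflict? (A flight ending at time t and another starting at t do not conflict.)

The answer is the maximum number of intervals overlapping at any instant.
starts: [2, 2, 3, 4, 6, 7, 9, 15, 17]
ends:   [4, 5, 7, 7, 8, 9, 10, 18, 19]
s2→1 s2→2 s3→3  — peak 3.

3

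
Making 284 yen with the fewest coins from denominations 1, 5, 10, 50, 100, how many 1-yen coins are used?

4

Use the largest denomination that fits, subtract, and repeat.
284 − 2×100→84 − 1×50→34 − 3×10→4 − 4×1→0
Count of 1: 4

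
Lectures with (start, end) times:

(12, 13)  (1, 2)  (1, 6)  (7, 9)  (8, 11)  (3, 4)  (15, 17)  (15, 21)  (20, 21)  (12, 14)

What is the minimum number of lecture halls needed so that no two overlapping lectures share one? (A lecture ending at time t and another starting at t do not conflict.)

The answer is the maximum number of intervals overlapping at any instant.
Events (time:±→running): 1:+→1 1:+→2 … peak 2.

2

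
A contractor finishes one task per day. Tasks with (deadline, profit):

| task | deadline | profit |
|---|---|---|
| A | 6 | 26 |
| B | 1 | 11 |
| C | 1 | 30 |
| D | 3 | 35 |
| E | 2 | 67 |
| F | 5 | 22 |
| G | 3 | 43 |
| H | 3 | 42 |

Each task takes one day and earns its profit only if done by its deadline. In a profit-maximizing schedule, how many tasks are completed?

By profit: E(d2,67), G(d3,43), H(d3,42), D(d3,35), C(d1,30), A(d6,26), F(d5,22), B(d1,11)
E→slot 2; G→slot 3; H→slot 1; D skipped; C skipped; A→slot 6; F→slot 5; B skipped.
5 of 8 scheduled.

5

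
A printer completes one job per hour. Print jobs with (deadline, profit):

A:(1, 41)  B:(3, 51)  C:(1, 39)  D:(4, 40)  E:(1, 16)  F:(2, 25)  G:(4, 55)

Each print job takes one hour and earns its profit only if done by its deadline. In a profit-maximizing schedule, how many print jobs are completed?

4

Sort by profit descending; place each in the latest free slot ≤ its deadline.
Profit order: G=55 B=51 A=41 D=40 C=39 F=25 E=16
Assign: G→slot 4, B→slot 3, A→slot 1, D→slot 2, C skipped, F skipped, E skipped.
Slots: [1:A] [2:D] [3:B] [4:G]
4 of 7 scheduled.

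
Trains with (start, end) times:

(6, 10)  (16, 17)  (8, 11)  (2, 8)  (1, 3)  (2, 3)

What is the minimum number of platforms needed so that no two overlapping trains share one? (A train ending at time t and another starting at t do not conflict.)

starts: [1, 2, 2, 6, 8, 16]
ends:   [3, 3, 8, 10, 11, 17]
s1→1 s2→2 s2→3  — peak 3.

3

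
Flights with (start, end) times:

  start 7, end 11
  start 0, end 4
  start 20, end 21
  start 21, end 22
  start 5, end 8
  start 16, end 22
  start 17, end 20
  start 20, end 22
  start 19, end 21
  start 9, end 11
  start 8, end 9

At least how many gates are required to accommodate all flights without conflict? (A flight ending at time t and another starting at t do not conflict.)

Count concurrent intervals with a sweep; the peak is the room count.
Events (time:±→running): 0:+→1 4:-→0 5:+→1 7:+→2 8:-→1 8:+→2 9:-→1 9:+→2 11:-→1 11:-→0 16:+→1 17:+→2 19:+→3 20:-→2 20:+→3 20:+→4 … peak 4.

4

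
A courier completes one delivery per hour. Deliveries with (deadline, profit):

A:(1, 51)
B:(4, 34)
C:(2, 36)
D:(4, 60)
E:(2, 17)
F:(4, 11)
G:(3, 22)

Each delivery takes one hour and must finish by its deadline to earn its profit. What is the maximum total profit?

181

Sort by profit descending; place each in the latest free slot ≤ its deadline.
By profit: D(d4,60), A(d1,51), C(d2,36), B(d4,34), G(d3,22), E(d2,17), F(d4,11)
D→slot 4; A→slot 1; C→slot 2; B→slot 3; G skipped; E skipped; F skipped.
Profit = 51 + 36 + 34 + 60 = 181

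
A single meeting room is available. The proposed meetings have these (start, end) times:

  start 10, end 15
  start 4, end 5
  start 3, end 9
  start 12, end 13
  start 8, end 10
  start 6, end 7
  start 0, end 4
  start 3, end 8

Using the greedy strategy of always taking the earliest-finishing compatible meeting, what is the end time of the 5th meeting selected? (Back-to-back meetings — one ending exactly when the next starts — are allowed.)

13

Sort by end time and greedily take each interval whose start is ≥ the last chosen end.
By end time: (0,4), (4,5), (6,7), (3,8), (3,9), (8,10), (12,13), (10,15).
Pick (0,4); next start ≥ 4 → (4,5); next start ≥ 5 → (6,7); next start ≥ 7 → (8,10); next start ≥ 10 → (12,13).
Selected: (0,4) (4,5) (6,7) (8,10) (12,13)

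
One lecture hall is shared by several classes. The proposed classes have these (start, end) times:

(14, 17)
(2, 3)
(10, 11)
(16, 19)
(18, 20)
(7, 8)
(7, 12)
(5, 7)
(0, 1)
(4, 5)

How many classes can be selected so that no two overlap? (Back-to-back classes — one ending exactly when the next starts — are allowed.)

By end time: (0,1), (2,3), (4,5), (5,7), (7,8), (10,11), (7,12), (14,17), (16,19), (18,20).
Pick (0,1); next start ≥ 1 → (2,3); next start ≥ 3 → (4,5); next start ≥ 5 → (5,7); next start ≥ 7 → (7,8); next start ≥ 8 → (10,11); next start ≥ 11 → (14,17); next start ≥ 17 → (18,20).
Selected 8 classes.

8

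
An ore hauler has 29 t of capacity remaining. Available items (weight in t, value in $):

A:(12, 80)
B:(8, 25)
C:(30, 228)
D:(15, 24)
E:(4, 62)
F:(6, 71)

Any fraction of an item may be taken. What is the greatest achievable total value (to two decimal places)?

277.40

Ratios (sorted): E 15.50, F 11.83, C 7.60, A 6.67, B 3.12, D 1.60
take E (4 @ 62); take F (6 @ 71); take 19/30 of C → 144.40. Capacity used 29/29.
Total value = 277.40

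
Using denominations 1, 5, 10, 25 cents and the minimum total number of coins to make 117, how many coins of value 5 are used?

1

117 − 4×25→17 − 1×10→7 − 1×5→2 − 2×1→0
Count of 5: 1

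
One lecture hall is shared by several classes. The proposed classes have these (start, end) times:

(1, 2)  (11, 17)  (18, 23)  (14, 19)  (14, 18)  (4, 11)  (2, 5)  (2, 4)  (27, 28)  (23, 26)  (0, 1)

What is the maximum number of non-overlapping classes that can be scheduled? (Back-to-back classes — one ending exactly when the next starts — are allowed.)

8

Sort by end time and greedily take each interval whose start is ≥ the last chosen end.
By end time: (0,1), (1,2), (2,4), (2,5), (4,11), (11,17), (14,18), (14,19), (18,23), (23,26), (27,28).
Pick (0,1); next start ≥ 1 → (1,2); next start ≥ 2 → (2,4); next start ≥ 4 → (4,11); next start ≥ 11 → (11,17); next start ≥ 17 → (18,23); next start ≥ 23 → (23,26); next start ≥ 26 → (27,28).
Selected 8 classes.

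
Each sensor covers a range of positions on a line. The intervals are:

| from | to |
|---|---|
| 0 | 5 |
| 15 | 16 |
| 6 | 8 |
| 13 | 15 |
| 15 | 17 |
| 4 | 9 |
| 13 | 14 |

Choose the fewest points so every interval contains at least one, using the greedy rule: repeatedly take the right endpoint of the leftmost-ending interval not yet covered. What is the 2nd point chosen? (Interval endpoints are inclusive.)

8

Sorted: [0,5] [6,8] [4,9] [13,14] [13,15] [15,16] [15,17]
{[0,5]} hit by 5; {[6,8],[4,9]} hit by 8; {[13,14],[13,15]} hit by 14; {[15,16],[15,17]} hit by 16.
Points: 5, 8, 14, 16 (4 total).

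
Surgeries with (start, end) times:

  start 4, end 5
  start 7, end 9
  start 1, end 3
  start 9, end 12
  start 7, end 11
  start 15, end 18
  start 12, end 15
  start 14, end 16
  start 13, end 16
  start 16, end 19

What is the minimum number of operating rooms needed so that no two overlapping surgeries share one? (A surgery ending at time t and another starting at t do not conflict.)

3

Count concurrent intervals with a sweep; the peak is the room count.
Events (time:±→running): 1:+→1 3:-→0 4:+→1 5:-→0 7:+→1 7:+→2 9:-→1 9:+→2 11:-→1 12:-→0 12:+→1 13:+→2 14:+→3 … peak 3.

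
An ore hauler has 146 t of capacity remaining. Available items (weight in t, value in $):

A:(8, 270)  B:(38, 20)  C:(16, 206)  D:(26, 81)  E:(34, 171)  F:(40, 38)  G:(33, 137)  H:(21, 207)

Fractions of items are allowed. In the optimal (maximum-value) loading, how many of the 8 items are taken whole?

Greedy by value/weight ratio, highest first.
Ratios (sorted): A 33.75, C 12.88, H 9.86, E 5.03, G 4.15, D 3.12, F 0.95, B 0.53
take A (8 @ 270); take C (16 @ 206); take H (21 @ 207); take E (34 @ 171); take G (33 @ 137); take D (26 @ 81); take 8/40 of F → 7.60. Capacity used 146/146.
6 item(s) taken whole; one partial (take 8/40 of F).

6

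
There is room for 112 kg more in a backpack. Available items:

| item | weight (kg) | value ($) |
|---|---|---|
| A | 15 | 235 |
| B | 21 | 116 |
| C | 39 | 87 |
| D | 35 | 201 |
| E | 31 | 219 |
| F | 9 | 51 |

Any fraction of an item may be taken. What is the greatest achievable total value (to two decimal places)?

Sort by value per unit weight and fill in that order.
Order: A (235/15=15.67) > E (219/31=7.06) > D (201/35=5.74) > F (51/9=5.67) > B (116/21=5.52) > C (87/39=2.23)
Fill: take A (15 @ 235) → take E (31 @ 219) → take D (35 @ 201) → take F (9 @ 51) → take B (21 @ 116) → take 1/39 of C → 2.23; 112/112 used.
Total value = 824.23

824.23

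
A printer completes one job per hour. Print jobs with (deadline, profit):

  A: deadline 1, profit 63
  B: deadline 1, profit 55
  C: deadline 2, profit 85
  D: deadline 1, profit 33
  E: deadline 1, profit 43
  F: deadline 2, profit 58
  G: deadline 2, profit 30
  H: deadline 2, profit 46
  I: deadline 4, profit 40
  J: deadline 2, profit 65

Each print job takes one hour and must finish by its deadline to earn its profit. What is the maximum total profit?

190

Take jobs in profit order; each goes to the latest open slot no later than its deadline.
Profit order: C=85 J=65 A=63 F=58 B=55 H=46 E=43 I=40 D=33 G=30
Assign: C→slot 2, J→slot 1, A skipped, F skipped, B skipped, H skipped, E skipped, I→slot 4, D skipped, G skipped.
Slots: [1:J] [2:C] [4:I]
Profit = 65 + 85 + 40 = 190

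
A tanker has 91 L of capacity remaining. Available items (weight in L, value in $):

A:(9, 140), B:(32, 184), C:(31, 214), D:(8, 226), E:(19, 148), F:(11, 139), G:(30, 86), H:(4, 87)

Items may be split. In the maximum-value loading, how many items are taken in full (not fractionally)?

Sort by value per unit weight and fill in that order.
Ratios (sorted): D 28.25, H 21.75, A 15.56, F 12.64, E 7.79, C 6.90, B 5.75, G 2.87
take D (8 @ 226); take H (4 @ 87); take A (9 @ 140); take F (11 @ 139); take E (19 @ 148); take C (31 @ 214); take 9/32 of B → 51.75. Capacity used 91/91.
6 item(s) taken whole; one partial (take 9/32 of B).

6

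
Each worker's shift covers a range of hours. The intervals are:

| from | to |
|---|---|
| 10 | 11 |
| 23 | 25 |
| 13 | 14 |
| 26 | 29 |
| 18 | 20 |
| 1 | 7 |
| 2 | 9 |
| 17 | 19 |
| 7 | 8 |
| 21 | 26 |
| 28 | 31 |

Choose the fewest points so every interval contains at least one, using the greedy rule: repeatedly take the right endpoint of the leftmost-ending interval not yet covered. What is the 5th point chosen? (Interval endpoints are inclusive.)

25

Sorted: [1,7] [7,8] [2,9] [10,11] [13,14] [17,19] [18,20] [23,25] [21,26] [26,29] [28,31]
{[1,7],[7,8],[2,9]} hit by 7; {[10,11]} hit by 11; {[13,14]} hit by 14; {[17,19],[18,20]} hit by 19; {[23,25],[21,26]} hit by 25; {[26,29],[28,31]} hit by 29.
Points: 7, 11, 14, 19, 25, 29 (6 total).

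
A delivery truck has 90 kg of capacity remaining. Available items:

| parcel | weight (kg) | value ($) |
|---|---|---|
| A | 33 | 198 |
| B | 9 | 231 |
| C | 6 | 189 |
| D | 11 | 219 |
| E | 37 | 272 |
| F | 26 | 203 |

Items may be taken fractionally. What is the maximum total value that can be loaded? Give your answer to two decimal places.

1120.00

Ratios (sorted): C 31.50, B 25.67, D 19.91, F 7.81, E 7.35, A 6.00
take C (6 @ 189); take B (9 @ 231); take D (11 @ 219); take F (26 @ 203); take E (37 @ 272); take 1/33 of A → 6.00. Capacity used 90/90.
Total value = 1120.00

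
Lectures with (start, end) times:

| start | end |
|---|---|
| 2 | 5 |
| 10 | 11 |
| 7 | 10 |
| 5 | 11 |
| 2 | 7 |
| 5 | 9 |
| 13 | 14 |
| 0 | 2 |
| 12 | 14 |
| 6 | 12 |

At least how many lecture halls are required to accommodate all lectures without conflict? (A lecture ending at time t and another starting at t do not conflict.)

4

starts: [0, 2, 2, 5, 5, 6, 7, 10, 12, 13]
ends:   [2, 5, 7, 9, 10, 11, 11, 12, 14, 14]
s0→1 e2→0 s2→1 s2→2 e5→1 s5→2 s5→3 s6→4  — peak 4.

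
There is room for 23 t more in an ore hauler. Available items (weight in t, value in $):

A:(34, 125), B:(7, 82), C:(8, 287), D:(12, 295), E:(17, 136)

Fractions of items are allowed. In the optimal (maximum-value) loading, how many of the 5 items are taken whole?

Sort by value per unit weight and fill in that order.
Order: C (287/8=35.88) > D (295/12=24.58) > B (82/7=11.71) > E (136/17=8.00) > A (125/34=3.68)
Fill: take C (8 @ 287) → take D (12 @ 295) → take 3/7 of B → 35.14; 23/23 used.
2 item(s) taken whole; one partial (take 3/7 of B).

2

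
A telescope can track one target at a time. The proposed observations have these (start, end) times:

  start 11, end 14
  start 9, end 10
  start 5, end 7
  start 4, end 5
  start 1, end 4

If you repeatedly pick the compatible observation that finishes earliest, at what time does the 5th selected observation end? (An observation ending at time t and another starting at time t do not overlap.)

14

Sorted by end: (1,4)  (4,5)  (5,7)  (9,10)  (11,14)
take (1,4); take (4,5); take (5,7); take (9,10); take (11,14).
Selected: (1,4) (4,5) (5,7) (9,10) (11,14)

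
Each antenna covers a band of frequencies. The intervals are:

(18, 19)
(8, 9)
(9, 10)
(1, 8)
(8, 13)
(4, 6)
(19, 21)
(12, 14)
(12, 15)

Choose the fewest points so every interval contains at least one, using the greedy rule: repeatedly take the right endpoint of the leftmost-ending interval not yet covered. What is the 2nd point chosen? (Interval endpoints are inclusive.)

9

Sort by right endpoint; whenever an interval is uncovered, place a point at its right end.
By right end: [4,6]  [1,8]  [8,9]  [9,10]  [8,13]  [12,14]  [12,15]  [18,19]  [19,21]
[4,6] uncovered → point at 6; [8,9] uncovered → point at 9; [12,14] uncovered → point at 14; [18,19] uncovered → point at 19.
Points: 6, 9, 14, 19 (4 total).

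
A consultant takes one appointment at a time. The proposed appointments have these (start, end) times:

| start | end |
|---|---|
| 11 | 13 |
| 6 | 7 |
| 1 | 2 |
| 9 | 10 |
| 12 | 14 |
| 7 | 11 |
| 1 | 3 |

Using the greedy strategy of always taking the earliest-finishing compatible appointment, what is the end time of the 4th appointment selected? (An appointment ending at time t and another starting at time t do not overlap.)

13

Sorted by end: (1,2)  (1,3)  (6,7)  (9,10)  (7,11)  (11,13)  (12,14)
take (1,2); take (6,7); take (9,10); skip (7,11); take (11,13).
Selected: (1,2) (6,7) (9,10) (11,13)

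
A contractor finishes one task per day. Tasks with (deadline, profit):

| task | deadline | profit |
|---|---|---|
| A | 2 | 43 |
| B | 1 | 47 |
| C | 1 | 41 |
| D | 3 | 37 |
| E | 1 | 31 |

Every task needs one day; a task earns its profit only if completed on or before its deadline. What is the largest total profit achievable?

127

Take jobs in profit order; each goes to the latest open slot no later than its deadline.
By profit: B(d1,47), A(d2,43), C(d1,41), D(d3,37), E(d1,31)
B→slot 1; A→slot 2; C skipped; D→slot 3; E skipped.
Profit = 47 + 43 + 37 = 127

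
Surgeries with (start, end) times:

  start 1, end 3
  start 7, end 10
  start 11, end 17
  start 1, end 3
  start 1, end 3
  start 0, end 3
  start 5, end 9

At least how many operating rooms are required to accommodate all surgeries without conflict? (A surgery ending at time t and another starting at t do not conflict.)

Count concurrent intervals with a sweep; the peak is the room count.
starts: [0, 1, 1, 1, 5, 7, 11]
ends:   [3, 3, 3, 3, 9, 10, 17]
s0→1 s1→2 s1→3 s1→4  — peak 4.

4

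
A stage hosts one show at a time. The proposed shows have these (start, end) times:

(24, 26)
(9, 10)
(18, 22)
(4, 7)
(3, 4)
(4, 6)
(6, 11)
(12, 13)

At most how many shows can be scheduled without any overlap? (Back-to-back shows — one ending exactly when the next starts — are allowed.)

6

Sorted by end: (3,4)  (4,6)  (4,7)  (9,10)  (6,11)  (12,13)  (18,22)  (24,26)
take (3,4); take (4,6); skip (4,7); take (9,10); take (12,13); take (18,22); take (24,26).
Selected 6 shows.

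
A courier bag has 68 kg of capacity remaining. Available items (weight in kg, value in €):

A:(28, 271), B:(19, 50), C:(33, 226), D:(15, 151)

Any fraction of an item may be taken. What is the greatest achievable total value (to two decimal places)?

Greedy by value/weight ratio, highest first.
Ratios (sorted): D 10.07, A 9.68, C 6.85, B 2.63
take D (15 @ 151); take A (28 @ 271); take 25/33 of C → 171.21. Capacity used 68/68.
Total value = 593.21

593.21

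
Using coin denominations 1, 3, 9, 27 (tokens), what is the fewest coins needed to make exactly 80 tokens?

8

80 = 2×27 + 2×9 + 2×3 + 2×1
Total coins = 2 + 2 + 2 + 2 = 8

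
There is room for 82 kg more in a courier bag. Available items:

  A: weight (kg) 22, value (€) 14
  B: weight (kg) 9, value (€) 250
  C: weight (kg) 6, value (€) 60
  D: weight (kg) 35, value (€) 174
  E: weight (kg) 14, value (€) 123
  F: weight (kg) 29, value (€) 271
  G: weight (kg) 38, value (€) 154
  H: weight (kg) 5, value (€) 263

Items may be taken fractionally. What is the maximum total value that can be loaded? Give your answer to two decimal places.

1061.46

Ratios (sorted): H 52.60, B 27.78, C 10.00, F 9.34, E 8.79, D 4.97, G 4.05, A 0.64
take H (5 @ 263); take B (9 @ 250); take C (6 @ 60); take F (29 @ 271); take E (14 @ 123); take 19/35 of D → 94.46. Capacity used 82/82.
Total value = 1061.46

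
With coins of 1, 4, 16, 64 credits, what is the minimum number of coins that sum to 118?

7

118 − 1×64→54 − 3×16→6 − 1×4→2 − 2×1→0
Total coins = 1 + 3 + 1 + 2 = 7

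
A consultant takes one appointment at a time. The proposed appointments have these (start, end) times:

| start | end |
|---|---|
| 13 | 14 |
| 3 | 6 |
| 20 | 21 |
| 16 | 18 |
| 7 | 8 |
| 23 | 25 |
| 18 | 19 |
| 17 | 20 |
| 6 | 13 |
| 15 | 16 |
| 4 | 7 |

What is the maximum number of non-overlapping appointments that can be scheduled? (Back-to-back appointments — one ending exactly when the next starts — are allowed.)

Greedy by earliest finish: after sorting by end time, pick each interval compatible with the last pick.
Sorted by end: (3,6)  (4,7)  (7,8)  (6,13)  (13,14)  (15,16)  (16,18)  (18,19)  (17,20)  (20,21)  (23,25)
take (3,6); take (7,8); take (13,14); take (15,16); take (16,18); take (18,19); skip (17,20); take (20,21); take (23,25).
Selected 8 appointments.

8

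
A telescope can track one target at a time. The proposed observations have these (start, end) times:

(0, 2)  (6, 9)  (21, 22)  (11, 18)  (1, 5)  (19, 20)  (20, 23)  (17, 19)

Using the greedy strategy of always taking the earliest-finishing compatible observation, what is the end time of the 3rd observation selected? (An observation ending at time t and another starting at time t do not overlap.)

18

Order by finish time; keep every interval that doesn't clash with the previous kept one.
Sorted by end: (0,2)  (1,5)  (6,9)  (11,18)  (17,19)  (19,20)  (21,22)  (20,23)
take (0,2); take (6,9); take (11,18); take (19,20); take (21,22).
Selected: (0,2) (6,9) (11,18) (19,20) (21,22)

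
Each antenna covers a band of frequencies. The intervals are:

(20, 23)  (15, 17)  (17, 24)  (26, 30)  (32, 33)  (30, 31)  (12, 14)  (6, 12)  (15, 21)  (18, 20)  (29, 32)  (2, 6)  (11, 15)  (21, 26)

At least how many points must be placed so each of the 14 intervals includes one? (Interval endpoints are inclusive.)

7

Sorted: [2,6] [6,12] [12,14] [11,15] [15,17] [18,20] [15,21] [20,23] [17,24] [21,26] [26,30] [30,31] [29,32] [32,33]
{[2,6],[6,12]} hit by 6; {[12,14],[11,15]} hit by 14; {[15,17]} hit by 17; {[18,20],[15,21],[20,23],[17,24]} hit by 20; {[21,26],[26,30]} hit by 26; {[30,31],[29,32]} hit by 31; {[32,33]} hit by 33.
Points: 6, 14, 17, 20, 26, 31, 33 (7 total).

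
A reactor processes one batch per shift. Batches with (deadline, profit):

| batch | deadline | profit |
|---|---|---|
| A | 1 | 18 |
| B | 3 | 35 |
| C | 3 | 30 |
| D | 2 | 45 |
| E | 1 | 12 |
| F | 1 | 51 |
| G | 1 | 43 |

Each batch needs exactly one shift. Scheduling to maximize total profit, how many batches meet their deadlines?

3

By profit: F(d1,51), D(d2,45), G(d1,43), B(d3,35), C(d3,30), A(d1,18), E(d1,12)
F→slot 1; D→slot 2; G skipped; B→slot 3; C skipped; A skipped; E skipped.
3 of 7 scheduled.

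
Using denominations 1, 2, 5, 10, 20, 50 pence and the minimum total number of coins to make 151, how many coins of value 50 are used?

3

Greedy: take as many of the largest coin as possible, then repeat with the remainder.
151 − 3×50→1 − 1×1→0
Count of 50: 3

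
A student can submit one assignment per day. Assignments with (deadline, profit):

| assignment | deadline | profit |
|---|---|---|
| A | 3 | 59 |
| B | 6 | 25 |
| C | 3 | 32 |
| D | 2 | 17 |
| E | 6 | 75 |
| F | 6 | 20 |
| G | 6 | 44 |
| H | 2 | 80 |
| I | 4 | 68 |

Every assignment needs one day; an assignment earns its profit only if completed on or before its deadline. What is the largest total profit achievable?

Take jobs in profit order; each goes to the latest open slot no later than its deadline.
Profit order: H=80 E=75 I=68 A=59 G=44 C=32 B=25 F=20 D=17
Assign: H→slot 2, E→slot 6, I→slot 4, A→slot 3, G→slot 5, C→slot 1, B skipped, F skipped, D skipped.
Slots: [1:C] [2:H] [3:A] [4:I] [5:G] [6:E]
Profit = 32 + 80 + 59 + 68 + 44 + 75 = 358

358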